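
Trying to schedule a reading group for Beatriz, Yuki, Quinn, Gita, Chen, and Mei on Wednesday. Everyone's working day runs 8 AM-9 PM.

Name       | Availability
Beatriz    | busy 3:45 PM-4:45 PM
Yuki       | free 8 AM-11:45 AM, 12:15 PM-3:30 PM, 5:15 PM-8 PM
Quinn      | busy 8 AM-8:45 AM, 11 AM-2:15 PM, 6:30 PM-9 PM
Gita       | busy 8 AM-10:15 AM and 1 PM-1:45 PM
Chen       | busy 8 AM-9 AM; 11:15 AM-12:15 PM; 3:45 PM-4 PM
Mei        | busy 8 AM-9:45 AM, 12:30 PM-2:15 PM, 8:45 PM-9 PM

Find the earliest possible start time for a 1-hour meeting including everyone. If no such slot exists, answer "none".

Beatriz free: 08:00-15:45, 16:45-21:00 (invert busy blocks within the working day).
Yuki free: 08:00-11:45, 12:15-15:30, 17:15-20:00.
Quinn free: 08:45-11:00, 14:15-18:30 (invert busy blocks within the working day).
Gita free: 10:15-13:00, 13:45-21:00 (invert busy blocks within the working day).
Chen free: 09:00-11:15, 12:15-15:45, 16:00-21:00 (invert busy blocks within the working day).
Mei free: 09:45-12:30, 14:15-20:45 (invert busy blocks within the working day).
Beatriz ∩ Yuki: 08:00-11:45, 12:15-15:30, 17:15-20:00.
Beatriz ∩ Yuki ∩ Quinn: 08:45-11:00, 14:15-15:30, 17:15-18:30.
Beatriz ∩ Yuki ∩ Quinn ∩ Gita: 10:15-11:00, 14:15-15:30, 17:15-18:30.
Beatriz ∩ Yuki ∩ Quinn ∩ Gita ∩ Chen: 10:15-11:00, 14:15-15:30, 17:15-18:30.
Beatriz ∩ Yuki ∩ Quinn ∩ Gita ∩ Chen ∩ Mei: 10:15-11:00, 14:15-15:30, 17:15-18:30.
Those are the intersection windows.
The first common window of at least 60 minutes is 14:15-15:30, so the earliest start is 14:15.

14:15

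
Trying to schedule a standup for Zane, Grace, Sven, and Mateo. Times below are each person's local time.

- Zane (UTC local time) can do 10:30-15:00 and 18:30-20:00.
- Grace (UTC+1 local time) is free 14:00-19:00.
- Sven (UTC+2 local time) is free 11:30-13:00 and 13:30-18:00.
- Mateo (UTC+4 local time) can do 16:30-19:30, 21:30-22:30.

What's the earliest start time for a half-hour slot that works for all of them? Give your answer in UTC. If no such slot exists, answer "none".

13:00

Zane in UTC: 10:30-15:00, 18:30-20:00.
Grace in UTC: 13:00-18:00 (subtract 1h to convert from UTC+1).
Sven in UTC: 09:30-11:00, 11:30-16:00 (subtract 2h to convert from UTC+2).
Mateo in UTC: 12:30-15:30, 17:30-18:30 (subtract 4h to convert from UTC+4).
Zane ∩ Grace: 13:00-15:00.
Zane ∩ Grace ∩ Sven: 13:00-15:00.
Zane ∩ Grace ∩ Sven ∩ Mateo: 13:00-15:00.
The first common window of at least 30 minutes is 13:00-15:00, so the earliest start is 13:00.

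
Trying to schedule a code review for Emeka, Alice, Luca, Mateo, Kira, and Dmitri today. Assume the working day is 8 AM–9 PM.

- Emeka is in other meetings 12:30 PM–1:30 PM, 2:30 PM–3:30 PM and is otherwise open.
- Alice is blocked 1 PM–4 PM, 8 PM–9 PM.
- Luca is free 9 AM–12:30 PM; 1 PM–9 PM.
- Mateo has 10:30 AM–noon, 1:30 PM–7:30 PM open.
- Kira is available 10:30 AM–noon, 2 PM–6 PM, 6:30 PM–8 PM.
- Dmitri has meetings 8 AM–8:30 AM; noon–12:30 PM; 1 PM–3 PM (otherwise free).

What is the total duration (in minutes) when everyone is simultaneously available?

Emeka free: 08:00-12:30, 13:30-14:30, 15:30-21:00 (invert busy blocks within the working day).
Alice free: 08:00-13:00, 16:00-20:00 (invert busy blocks within the working day).
Luca free: 09:00-12:30, 13:00-21:00.
Mateo free: 10:30-12:00, 13:30-19:30.
Kira free: 10:30-12:00, 14:00-18:00, 18:30-20:00.
Dmitri free: 08:30-12:00, 12:30-13:00, 15:00-21:00 (invert busy blocks within the working day).
Emeka ∩ Alice: 08:00-12:30, 16:00-20:00.
Emeka ∩ Alice ∩ Luca: 09:00-12:30, 16:00-20:00.
Emeka ∩ Alice ∩ Luca ∩ Mateo: 10:30-12:00, 16:00-19:30.
Emeka ∩ Alice ∩ Luca ∩ Mateo ∩ Kira: 10:30-12:00, 16:00-18:00, 18:30-19:30.
Emeka ∩ Alice ∩ Luca ∩ Mateo ∩ Kira ∩ Dmitri: 10:30-12:00, 16:00-18:00, 18:30-19:30.
Those are the intersection windows.
Summing the common windows: 90 + 120 + 60 = 270 minutes.

270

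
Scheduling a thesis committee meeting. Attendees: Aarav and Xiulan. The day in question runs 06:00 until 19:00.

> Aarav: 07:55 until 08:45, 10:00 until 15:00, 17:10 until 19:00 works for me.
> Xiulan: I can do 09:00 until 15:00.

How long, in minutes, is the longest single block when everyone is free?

300

Aarav ∩ Xiulan: 10:00-15:00.
The longest is 10:00-15:00 at 300 minutes.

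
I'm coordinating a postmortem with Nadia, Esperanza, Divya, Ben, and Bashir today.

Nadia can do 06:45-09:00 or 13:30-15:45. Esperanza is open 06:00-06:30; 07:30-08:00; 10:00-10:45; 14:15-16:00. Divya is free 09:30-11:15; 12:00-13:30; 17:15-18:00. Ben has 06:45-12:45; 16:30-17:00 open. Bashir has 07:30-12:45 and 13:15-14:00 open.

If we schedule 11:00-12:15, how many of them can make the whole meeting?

2

Ben and Bashir can make the full 11:00-12:15 slot — that's 2.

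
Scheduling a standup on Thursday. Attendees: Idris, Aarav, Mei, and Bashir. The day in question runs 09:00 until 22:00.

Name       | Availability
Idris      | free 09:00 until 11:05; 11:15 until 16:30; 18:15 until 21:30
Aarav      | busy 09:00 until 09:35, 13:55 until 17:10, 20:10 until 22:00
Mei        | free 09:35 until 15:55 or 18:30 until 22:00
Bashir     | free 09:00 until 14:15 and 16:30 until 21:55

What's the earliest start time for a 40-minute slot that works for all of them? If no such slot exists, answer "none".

09:35

Idris free: 09:00-11:05, 11:15-16:30, 18:15-21:30.
Aarav free: 09:35-13:55, 17:10-20:10 (invert busy blocks within the working day).
Mei free: 09:35-15:55, 18:30-22:00.
Bashir free: 09:00-14:15, 16:30-21:55.
Idris ∩ Aarav: 09:35-11:05, 11:15-13:55, 18:15-20:10.
Idris ∩ Aarav ∩ Mei: 09:35-11:05, 11:15-13:55, 18:30-20:10.
Idris ∩ Aarav ∩ Mei ∩ Bashir: 09:35-11:05, 11:15-13:55, 18:30-20:10.
The first common window of at least 40 minutes is 09:35-11:05, so the earliest start is 09:35.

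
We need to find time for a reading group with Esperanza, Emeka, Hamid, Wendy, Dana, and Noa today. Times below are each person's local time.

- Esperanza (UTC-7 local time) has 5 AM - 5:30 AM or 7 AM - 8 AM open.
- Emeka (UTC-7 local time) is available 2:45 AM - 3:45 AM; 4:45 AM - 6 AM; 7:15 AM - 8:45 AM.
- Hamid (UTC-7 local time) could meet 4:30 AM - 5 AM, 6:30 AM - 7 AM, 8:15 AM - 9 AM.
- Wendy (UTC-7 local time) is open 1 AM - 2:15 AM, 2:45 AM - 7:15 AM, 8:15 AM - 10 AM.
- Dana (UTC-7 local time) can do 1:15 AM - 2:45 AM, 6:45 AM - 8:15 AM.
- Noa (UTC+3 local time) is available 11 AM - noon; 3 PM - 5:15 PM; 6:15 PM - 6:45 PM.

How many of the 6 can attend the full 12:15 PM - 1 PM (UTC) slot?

3

Esperanza in UTC: 12:00-12:30, 14:00-15:00 (add 7h to convert from UTC-7).
Emeka in UTC: 09:45-10:45, 11:45-13:00, 14:15-15:45 (add 7h to convert from UTC-7).
Hamid in UTC: 11:30-12:00, 13:30-14:00, 15:15-16:00 (add 7h to convert from UTC-7).
Wendy in UTC: 08:00-09:15, 09:45-14:15, 15:15-17:00 (add 7h to convert from UTC-7).
Dana in UTC: 08:15-09:45, 13:45-15:15 (add 7h to convert from UTC-7).
Noa in UTC: 08:00-09:00, 12:00-14:15, 15:15-15:45 (subtract 3h to convert from UTC+3).
Emeka, Wendy, and Noa can make the full 12:15-13:00 slot — that's 3.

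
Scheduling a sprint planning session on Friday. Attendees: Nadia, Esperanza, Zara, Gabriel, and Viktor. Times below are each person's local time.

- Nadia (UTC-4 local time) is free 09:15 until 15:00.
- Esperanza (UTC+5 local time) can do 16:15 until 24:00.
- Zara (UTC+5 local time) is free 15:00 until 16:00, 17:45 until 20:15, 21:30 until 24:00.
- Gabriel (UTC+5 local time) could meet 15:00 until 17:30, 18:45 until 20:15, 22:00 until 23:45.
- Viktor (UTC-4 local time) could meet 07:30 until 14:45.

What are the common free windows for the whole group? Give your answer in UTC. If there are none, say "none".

13:45-15:15, 17:00-18:45

Nadia in UTC: 13:15-19:00 (add 4h to convert from UTC-4).
Esperanza in UTC: 11:15-19:00 (subtract 5h to convert from UTC+5).
Zara in UTC: 10:00-11:00, 12:45-15:15, 16:30-19:00 (subtract 5h to convert from UTC+5).
Gabriel in UTC: 10:00-12:30, 13:45-15:15, 17:00-18:45 (subtract 5h to convert from UTC+5).
Viktor in UTC: 11:30-18:45 (add 4h to convert from UTC-4).
Nadia ∩ Esperanza: 13:15-19:00.
Nadia ∩ Esperanza ∩ Zara: 13:15-15:15, 16:30-19:00.
Nadia ∩ Esperanza ∩ Zara ∩ Gabriel: 13:45-15:15, 17:00-18:45.
Nadia ∩ Esperanza ∩ Zara ∩ Gabriel ∩ Viktor: 13:45-15:15, 17:00-18:45.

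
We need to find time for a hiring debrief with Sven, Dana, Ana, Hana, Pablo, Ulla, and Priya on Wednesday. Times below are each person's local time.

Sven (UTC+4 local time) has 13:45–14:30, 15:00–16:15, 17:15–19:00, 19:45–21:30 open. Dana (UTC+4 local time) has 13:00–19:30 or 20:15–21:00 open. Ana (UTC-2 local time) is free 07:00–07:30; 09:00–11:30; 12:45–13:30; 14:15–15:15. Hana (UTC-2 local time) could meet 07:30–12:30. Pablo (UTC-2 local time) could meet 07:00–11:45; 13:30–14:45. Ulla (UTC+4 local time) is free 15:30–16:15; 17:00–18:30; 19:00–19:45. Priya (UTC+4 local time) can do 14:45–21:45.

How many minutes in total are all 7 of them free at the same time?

60

Sven in UTC: 09:45-10:30, 11:00-12:15, 13:15-15:00, 15:45-17:30 (subtract 4h to convert from UTC+4).
Dana in UTC: 09:00-15:30, 16:15-17:00 (subtract 4h to convert from UTC+4).
Ana in UTC: 09:00-09:30, 11:00-13:30, 14:45-15:30, 16:15-17:15 (add 2h to convert from UTC-2).
Hana in UTC: 09:30-14:30 (add 2h to convert from UTC-2).
Pablo in UTC: 09:00-13:45, 15:30-16:45 (add 2h to convert from UTC-2).
Ulla in UTC: 11:30-12:15, 13:00-14:30, 15:00-15:45 (subtract 4h to convert from UTC+4).
Priya in UTC: 10:45-17:45 (subtract 4h to convert from UTC+4).
Sven ∩ Dana: 09:45-10:30, 11:00-12:15, 13:15-15:00, 16:15-17:00.
Sven ∩ Dana ∩ Ana: 11:00-12:15, 13:15-13:30, 14:45-15:00, 16:15-17:00.
Sven ∩ Dana ∩ Ana ∩ Hana: 11:00-12:15, 13:15-13:30.
Sven ∩ Dana ∩ Ana ∩ Hana ∩ Pablo: 11:00-12:15, 13:15-13:30.
Sven ∩ Dana ∩ Ana ∩ Hana ∩ Pablo ∩ Ulla: 11:30-12:15, 13:15-13:30.
Sven ∩ Dana ∩ Ana ∩ Hana ∩ Pablo ∩ Ulla ∩ Priya: 11:30-12:15, 13:15-13:30.
Summing the common windows: 45 + 15 = 60 minutes.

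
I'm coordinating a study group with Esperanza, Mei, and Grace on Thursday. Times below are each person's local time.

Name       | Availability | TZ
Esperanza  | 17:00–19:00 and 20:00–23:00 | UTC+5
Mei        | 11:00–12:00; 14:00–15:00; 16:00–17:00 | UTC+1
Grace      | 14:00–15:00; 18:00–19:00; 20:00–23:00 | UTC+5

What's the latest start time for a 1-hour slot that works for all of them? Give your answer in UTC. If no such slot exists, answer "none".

Esperanza in UTC: 12:00-14:00, 15:00-18:00 (subtract 5h to convert from UTC+5).
Mei in UTC: 10:00-11:00, 13:00-14:00, 15:00-16:00 (subtract 1h to convert from UTC+1).
Grace in UTC: 09:00-10:00, 13:00-14:00, 15:00-18:00 (subtract 5h to convert from UTC+5).
Esperanza ∩ Mei: 13:00-14:00, 15:00-16:00.
Esperanza ∩ Mei ∩ Grace: 13:00-14:00, 15:00-16:00.
The last common window of at least 60 minutes is 15:00-16:00; a 60-minute meeting can start as late as 15:00 and still end by 16:00.

15:00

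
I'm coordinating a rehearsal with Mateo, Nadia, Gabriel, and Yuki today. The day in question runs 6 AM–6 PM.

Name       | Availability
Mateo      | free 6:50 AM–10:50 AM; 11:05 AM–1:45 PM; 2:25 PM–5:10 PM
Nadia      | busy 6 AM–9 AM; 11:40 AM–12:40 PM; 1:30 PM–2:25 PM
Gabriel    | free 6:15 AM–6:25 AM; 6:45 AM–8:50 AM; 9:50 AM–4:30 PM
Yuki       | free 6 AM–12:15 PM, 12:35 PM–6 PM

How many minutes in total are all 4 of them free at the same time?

Mateo free: 06:50-10:50, 11:05-13:45, 14:25-17:10.
Nadia free: 09:00-11:40, 12:40-13:30, 14:25-18:00 (invert busy blocks within the working day).
Gabriel free: 06:15-06:25, 06:45-08:50, 09:50-16:30.
Yuki free: 06:00-12:15, 12:35-18:00.
Mateo ∩ Nadia: 09:00-10:50, 11:05-11:40, 12:40-13:30, 14:25-17:10.
Mateo ∩ Nadia ∩ Gabriel: 09:50-10:50, 11:05-11:40, 12:40-13:30, 14:25-16:30.
Mateo ∩ Nadia ∩ Gabriel ∩ Yuki: 09:50-10:50, 11:05-11:40, 12:40-13:30, 14:25-16:30.
Summing the common windows: 60 + 35 + 50 + 125 = 270 minutes.

270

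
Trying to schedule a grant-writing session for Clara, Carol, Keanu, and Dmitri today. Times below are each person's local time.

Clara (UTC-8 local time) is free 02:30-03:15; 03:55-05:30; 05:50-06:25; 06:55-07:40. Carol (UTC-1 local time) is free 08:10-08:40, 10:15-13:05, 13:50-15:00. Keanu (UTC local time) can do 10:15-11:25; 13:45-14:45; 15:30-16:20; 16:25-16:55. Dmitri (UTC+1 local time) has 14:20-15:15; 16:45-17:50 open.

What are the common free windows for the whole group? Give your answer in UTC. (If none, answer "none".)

Clara in UTC: 10:30-11:15, 11:55-13:30, 13:50-14:25, 14:55-15:40 (add 8h to convert from UTC-8).
Carol in UTC: 09:10-09:40, 11:15-14:05, 14:50-16:00 (add 1h to convert from UTC-1).
Keanu in UTC: 10:15-11:25, 13:45-14:45, 15:30-16:20, 16:25-16:55.
Dmitri in UTC: 13:20-14:15, 15:45-16:50 (subtract 1h to convert from UTC+1).
Clara ∩ Carol: 11:55-13:30, 13:50-14:05, 14:55-15:40.
Clara ∩ Carol ∩ Keanu: 13:50-14:05, 15:30-15:40.
Clara ∩ Carol ∩ Keanu ∩ Dmitri: 13:50-14:05.

13:50-14:05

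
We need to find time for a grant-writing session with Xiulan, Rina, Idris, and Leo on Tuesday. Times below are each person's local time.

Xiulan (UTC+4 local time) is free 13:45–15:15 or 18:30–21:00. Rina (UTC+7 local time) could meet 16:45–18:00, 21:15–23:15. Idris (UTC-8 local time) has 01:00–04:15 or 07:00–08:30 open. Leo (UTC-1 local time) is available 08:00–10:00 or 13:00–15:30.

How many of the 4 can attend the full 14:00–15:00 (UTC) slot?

1

Xiulan in UTC: 09:45-11:15, 14:30-17:00 (subtract 4h to convert from UTC+4).
Rina in UTC: 09:45-11:00, 14:15-16:15 (subtract 7h to convert from UTC+7).
Idris in UTC: 09:00-12:15, 15:00-16:30 (add 8h to convert from UTC-8).
Leo in UTC: 09:00-11:00, 14:00-16:30 (add 1h to convert from UTC-1).
Leo can make the full 14:00-15:00 slot — that's 1.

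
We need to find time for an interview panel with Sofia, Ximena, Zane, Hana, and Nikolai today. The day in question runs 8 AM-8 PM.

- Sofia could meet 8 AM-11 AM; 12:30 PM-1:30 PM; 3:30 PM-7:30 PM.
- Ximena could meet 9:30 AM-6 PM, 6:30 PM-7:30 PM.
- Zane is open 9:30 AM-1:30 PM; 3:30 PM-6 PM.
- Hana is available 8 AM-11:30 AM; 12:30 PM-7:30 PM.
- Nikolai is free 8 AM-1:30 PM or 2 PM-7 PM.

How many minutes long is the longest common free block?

150

Sofia ∩ Ximena: 09:30-11:00, 12:30-13:30, 15:30-18:00, 18:30-19:30.
Sofia ∩ Ximena ∩ Zane: 09:30-11:00, 12:30-13:30, 15:30-18:00.
Sofia ∩ Ximena ∩ Zane ∩ Hana: 09:30-11:00, 12:30-13:30, 15:30-18:00.
Sofia ∩ Ximena ∩ Zane ∩ Hana ∩ Nikolai: 09:30-11:00, 12:30-13:30, 15:30-18:00.
Those are the intersection windows.
The longest is 15:30-18:00 at 150 minutes.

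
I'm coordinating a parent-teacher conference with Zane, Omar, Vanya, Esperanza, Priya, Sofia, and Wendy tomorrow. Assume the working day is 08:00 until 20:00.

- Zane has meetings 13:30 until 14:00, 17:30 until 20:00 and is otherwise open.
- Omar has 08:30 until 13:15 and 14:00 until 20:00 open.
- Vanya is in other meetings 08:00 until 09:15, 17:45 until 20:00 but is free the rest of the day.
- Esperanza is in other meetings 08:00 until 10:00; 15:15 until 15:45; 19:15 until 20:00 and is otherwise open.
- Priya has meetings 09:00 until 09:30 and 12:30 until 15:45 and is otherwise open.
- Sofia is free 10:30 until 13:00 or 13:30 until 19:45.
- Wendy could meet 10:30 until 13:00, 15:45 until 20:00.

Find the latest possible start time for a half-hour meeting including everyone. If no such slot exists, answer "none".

17:00

Zane free: 08:00-13:30, 14:00-17:30 (invert busy blocks within the working day).
Omar free: 08:30-13:15, 14:00-20:00.
Vanya free: 09:15-17:45 (invert busy blocks within the working day).
Esperanza free: 10:00-15:15, 15:45-19:15 (invert busy blocks within the working day).
Priya free: 08:00-09:00, 09:30-12:30, 15:45-20:00 (invert busy blocks within the working day).
Sofia free: 10:30-13:00, 13:30-19:45.
Wendy free: 10:30-13:00, 15:45-20:00.
Zane ∩ Omar: 08:30-13:15, 14:00-17:30.
Zane ∩ Omar ∩ Vanya: 09:15-13:15, 14:00-17:30.
Zane ∩ Omar ∩ Vanya ∩ Esperanza: 10:00-13:15, 14:00-15:15, 15:45-17:30.
Zane ∩ Omar ∩ Vanya ∩ Esperanza ∩ Priya: 10:00-12:30, 15:45-17:30.
Zane ∩ Omar ∩ Vanya ∩ Esperanza ∩ Priya ∩ Sofia: 10:30-12:30, 15:45-17:30.
Zane ∩ Omar ∩ Vanya ∩ Esperanza ∩ Priya ∩ Sofia ∩ Wendy: 10:30-12:30, 15:45-17:30.
Those are the intersection windows.
The last common window of at least 30 minutes is 15:45-17:30; a 30-minute meeting can start as late as 17:00 and still end by 17:30.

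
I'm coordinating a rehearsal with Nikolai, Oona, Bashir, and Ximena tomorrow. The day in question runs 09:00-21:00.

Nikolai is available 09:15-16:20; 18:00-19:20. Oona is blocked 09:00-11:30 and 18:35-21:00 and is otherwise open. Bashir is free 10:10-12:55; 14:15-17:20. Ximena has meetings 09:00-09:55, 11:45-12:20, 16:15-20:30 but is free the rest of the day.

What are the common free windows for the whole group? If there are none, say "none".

11:30-11:45, 12:20-12:55, 14:15-16:15

Nikolai free: 09:15-16:20, 18:00-19:20.
Oona free: 11:30-18:35 (invert busy blocks within the working day).
Bashir free: 10:10-12:55, 14:15-17:20.
Ximena free: 09:55-11:45, 12:20-16:15, 20:30-21:00 (invert busy blocks within the working day).
Nikolai ∩ Oona: 11:30-16:20, 18:00-18:35.
Nikolai ∩ Oona ∩ Bashir: 11:30-12:55, 14:15-16:20.
Nikolai ∩ Oona ∩ Bashir ∩ Ximena: 11:30-11:45, 12:20-12:55, 14:15-16:15.
So the common availability across everyone is 11:30-11:45, 12:20-12:55, 14:15-16:15.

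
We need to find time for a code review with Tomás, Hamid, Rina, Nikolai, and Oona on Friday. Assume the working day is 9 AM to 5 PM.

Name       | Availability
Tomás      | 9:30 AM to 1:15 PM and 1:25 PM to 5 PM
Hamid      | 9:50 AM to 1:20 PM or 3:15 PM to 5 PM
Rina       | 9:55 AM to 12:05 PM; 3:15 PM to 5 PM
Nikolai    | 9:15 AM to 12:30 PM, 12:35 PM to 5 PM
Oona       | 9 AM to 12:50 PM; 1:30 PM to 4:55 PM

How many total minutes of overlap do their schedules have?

Tomás ∩ Hamid: 09:50-13:15, 15:15-17:00.
Tomás ∩ Hamid ∩ Rina: 09:55-12:05, 15:15-17:00.
Tomás ∩ Hamid ∩ Rina ∩ Nikolai: 09:55-12:05, 15:15-17:00.
Tomás ∩ Hamid ∩ Rina ∩ Nikolai ∩ Oona: 09:55-12:05, 15:15-16:55.
Summing the common windows: 130 + 100 = 230 minutes.

230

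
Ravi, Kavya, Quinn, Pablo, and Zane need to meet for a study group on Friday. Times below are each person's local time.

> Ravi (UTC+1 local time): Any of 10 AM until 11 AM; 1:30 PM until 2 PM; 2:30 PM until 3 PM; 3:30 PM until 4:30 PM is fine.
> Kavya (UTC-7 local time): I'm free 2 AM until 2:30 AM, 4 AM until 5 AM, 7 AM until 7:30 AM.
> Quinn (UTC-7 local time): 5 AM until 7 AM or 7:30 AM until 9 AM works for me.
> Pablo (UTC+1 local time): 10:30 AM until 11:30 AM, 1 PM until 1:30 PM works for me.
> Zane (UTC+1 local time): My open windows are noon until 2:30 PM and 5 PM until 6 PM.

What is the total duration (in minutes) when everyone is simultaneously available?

Ravi in UTC: 09:00-10:00, 12:30-13:00, 13:30-14:00, 14:30-15:30 (subtract 1h to convert from UTC+1).
Kavya in UTC: 09:00-09:30, 11:00-12:00, 14:00-14:30 (add 7h to convert from UTC-7).
Quinn in UTC: 12:00-14:00, 14:30-16:00 (add 7h to convert from UTC-7).
Pablo in UTC: 09:30-10:30, 12:00-12:30 (subtract 1h to convert from UTC+1).
Zane in UTC: 11:00-13:30, 16:00-17:00 (subtract 1h to convert from UTC+1).
Ravi ∩ Kavya: 09:00-09:30.
Ravi ∩ Kavya ∩ Quinn: ∅.
Ravi ∩ Kavya ∩ Quinn ∩ Pablo: ∅.
Ravi ∩ Kavya ∩ Quinn ∩ Pablo ∩ Zane: ∅.
There is no time when everyone is free.
There is no common window, so the total is 0 minutes.

0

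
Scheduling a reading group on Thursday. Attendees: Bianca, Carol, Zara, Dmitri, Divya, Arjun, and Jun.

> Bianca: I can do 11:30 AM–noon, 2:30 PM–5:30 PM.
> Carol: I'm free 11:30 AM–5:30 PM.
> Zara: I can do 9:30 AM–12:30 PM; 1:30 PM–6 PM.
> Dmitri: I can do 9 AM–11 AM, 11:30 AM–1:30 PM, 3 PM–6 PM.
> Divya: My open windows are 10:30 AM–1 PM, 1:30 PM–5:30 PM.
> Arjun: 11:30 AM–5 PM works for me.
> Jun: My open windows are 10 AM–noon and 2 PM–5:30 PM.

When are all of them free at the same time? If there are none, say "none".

Bianca ∩ Carol: 11:30-12:00, 14:30-17:30.
Bianca ∩ Carol ∩ Zara: 11:30-12:00, 14:30-17:30.
Bianca ∩ Carol ∩ Zara ∩ Dmitri: 11:30-12:00, 15:00-17:30.
Bianca ∩ Carol ∩ Zara ∩ Dmitri ∩ Divya: 11:30-12:00, 15:00-17:30.
Bianca ∩ Carol ∩ Zara ∩ Dmitri ∩ Divya ∩ Arjun: 11:30-12:00, 15:00-17:00.
Bianca ∩ Carol ∩ Zara ∩ Dmitri ∩ Divya ∩ Arjun ∩ Jun: 11:30-12:00, 15:00-17:00.

11:30-12:00, 15:00-17:00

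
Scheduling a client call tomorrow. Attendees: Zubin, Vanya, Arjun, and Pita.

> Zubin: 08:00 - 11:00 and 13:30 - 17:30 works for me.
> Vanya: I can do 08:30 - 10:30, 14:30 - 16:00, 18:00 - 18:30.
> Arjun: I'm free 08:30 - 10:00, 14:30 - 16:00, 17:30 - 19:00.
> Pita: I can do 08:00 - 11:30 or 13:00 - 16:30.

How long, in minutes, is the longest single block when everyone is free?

Zubin ∩ Vanya: 08:30-10:30, 14:30-16:00.
Zubin ∩ Vanya ∩ Arjun: 08:30-10:00, 14:30-16:00.
Zubin ∩ Vanya ∩ Arjun ∩ Pita: 08:30-10:00, 14:30-16:00.
So the common availability across everyone is 08:30-10:00, 14:30-16:00.
The longest is 08:30-10:00 at 90 minutes.

90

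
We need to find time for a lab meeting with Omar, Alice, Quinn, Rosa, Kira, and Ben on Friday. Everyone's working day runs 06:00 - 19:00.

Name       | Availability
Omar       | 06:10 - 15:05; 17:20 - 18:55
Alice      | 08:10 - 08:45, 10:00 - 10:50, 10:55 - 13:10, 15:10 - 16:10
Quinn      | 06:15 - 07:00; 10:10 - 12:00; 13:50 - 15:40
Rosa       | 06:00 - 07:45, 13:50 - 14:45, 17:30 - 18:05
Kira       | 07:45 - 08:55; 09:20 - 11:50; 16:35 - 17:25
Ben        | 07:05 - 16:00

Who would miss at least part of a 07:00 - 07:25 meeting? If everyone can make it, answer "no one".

Alice, Ben, Kira, Quinn

Omar: free for 07:00-07:25. Alice: not fully free for 07:00-07:25. Quinn: not fully free for 07:00-07:25. Rosa: free for 07:00-07:25. Kira: not fully free for 07:00-07:25. Ben: not fully free for 07:00-07:25.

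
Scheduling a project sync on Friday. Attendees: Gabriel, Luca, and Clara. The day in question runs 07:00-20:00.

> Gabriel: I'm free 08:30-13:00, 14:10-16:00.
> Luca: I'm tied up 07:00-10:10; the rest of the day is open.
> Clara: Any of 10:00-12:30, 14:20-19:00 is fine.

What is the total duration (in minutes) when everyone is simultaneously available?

Gabriel free: 08:30-13:00, 14:10-16:00.
Luca free: 10:10-20:00 (invert busy blocks within the working day).
Clara free: 10:00-12:30, 14:20-19:00.
Gabriel ∩ Luca: 10:10-13:00, 14:10-16:00.
Gabriel ∩ Luca ∩ Clara: 10:10-12:30, 14:20-16:00.
Summing the common windows: 140 + 100 = 240 minutes.

240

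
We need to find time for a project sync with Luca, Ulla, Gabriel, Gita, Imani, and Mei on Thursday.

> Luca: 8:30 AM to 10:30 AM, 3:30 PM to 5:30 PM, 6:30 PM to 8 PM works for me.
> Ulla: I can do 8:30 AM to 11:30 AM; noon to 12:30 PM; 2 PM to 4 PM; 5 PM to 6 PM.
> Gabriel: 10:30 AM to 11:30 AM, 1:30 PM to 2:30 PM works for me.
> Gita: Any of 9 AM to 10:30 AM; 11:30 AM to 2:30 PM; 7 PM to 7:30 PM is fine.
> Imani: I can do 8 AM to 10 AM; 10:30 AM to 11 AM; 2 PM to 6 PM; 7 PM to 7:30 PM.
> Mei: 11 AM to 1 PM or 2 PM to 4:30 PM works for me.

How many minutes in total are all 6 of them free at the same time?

Luca ∩ Ulla: 08:30-10:30, 15:30-16:00, 17:00-17:30.
Luca ∩ Ulla ∩ Gabriel: ∅.
Luca ∩ Ulla ∩ Gabriel ∩ Gita: ∅.
Luca ∩ Ulla ∩ Gabriel ∩ Gita ∩ Imani: ∅.
Luca ∩ Ulla ∩ Gabriel ∩ Gita ∩ Imani ∩ Mei: ∅.
There is no time when everyone is free.
There is no common window, so the total is 0 minutes.

0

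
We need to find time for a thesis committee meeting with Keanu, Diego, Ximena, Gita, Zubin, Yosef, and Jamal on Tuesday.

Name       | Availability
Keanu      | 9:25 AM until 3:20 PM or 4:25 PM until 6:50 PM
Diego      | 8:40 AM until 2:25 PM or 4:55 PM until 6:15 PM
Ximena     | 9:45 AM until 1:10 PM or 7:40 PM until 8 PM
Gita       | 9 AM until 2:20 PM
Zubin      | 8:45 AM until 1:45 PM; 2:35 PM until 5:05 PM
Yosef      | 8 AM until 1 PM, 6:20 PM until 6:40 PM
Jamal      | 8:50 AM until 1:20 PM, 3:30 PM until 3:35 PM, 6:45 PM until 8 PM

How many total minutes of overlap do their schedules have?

Keanu ∩ Diego: 09:25-14:25, 16:55-18:15.
Keanu ∩ Diego ∩ Ximena: 09:45-13:10.
Keanu ∩ Diego ∩ Ximena ∩ Gita: 09:45-13:10.
Keanu ∩ Diego ∩ Ximena ∩ Gita ∩ Zubin: 09:45-13:10.
Keanu ∩ Diego ∩ Ximena ∩ Gita ∩ Zubin ∩ Yosef: 09:45-13:00.
Keanu ∩ Diego ∩ Ximena ∩ Gita ∩ Zubin ∩ Yosef ∩ Jamal: 09:45-13:00.
So the common availability across everyone is 09:45-13:00.
That's a single block of 195 minutes.

195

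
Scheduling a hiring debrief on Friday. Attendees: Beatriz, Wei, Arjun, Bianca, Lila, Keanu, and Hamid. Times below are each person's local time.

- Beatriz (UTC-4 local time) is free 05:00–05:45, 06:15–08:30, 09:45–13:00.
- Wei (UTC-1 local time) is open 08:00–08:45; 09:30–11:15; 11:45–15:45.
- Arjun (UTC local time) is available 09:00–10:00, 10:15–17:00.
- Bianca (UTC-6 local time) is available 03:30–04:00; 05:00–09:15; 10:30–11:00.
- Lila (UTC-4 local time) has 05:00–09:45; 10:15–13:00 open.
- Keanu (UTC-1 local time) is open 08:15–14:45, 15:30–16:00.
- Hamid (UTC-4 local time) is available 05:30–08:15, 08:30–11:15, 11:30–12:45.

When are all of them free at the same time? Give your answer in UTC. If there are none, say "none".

09:30-09:45, 11:00-12:15, 14:15-15:15, 16:30-16:45

Beatriz in UTC: 09:00-09:45, 10:15-12:30, 13:45-17:00 (add 4h to convert from UTC-4).
Wei in UTC: 09:00-09:45, 10:30-12:15, 12:45-16:45 (add 1h to convert from UTC-1).
Arjun in UTC: 09:00-10:00, 10:15-17:00.
Bianca in UTC: 09:30-10:00, 11:00-15:15, 16:30-17:00 (add 6h to convert from UTC-6).
Lila in UTC: 09:00-13:45, 14:15-17:00 (add 4h to convert from UTC-4).
Keanu in UTC: 09:15-15:45, 16:30-17:00 (add 1h to convert from UTC-1).
Hamid in UTC: 09:30-12:15, 12:30-15:15, 15:30-16:45 (add 4h to convert from UTC-4).
Beatriz ∩ Wei: 09:00-09:45, 10:30-12:15, 13:45-16:45.
Beatriz ∩ Wei ∩ Arjun: 09:00-09:45, 10:30-12:15, 13:45-16:45.
Beatriz ∩ Wei ∩ Arjun ∩ Bianca: 09:30-09:45, 11:00-12:15, 13:45-15:15, 16:30-16:45.
Beatriz ∩ Wei ∩ Arjun ∩ Bianca ∩ Lila: 09:30-09:45, 11:00-12:15, 14:15-15:15, 16:30-16:45.
Beatriz ∩ Wei ∩ Arjun ∩ Bianca ∩ Lila ∩ Keanu: 09:30-09:45, 11:00-12:15, 14:15-15:15, 16:30-16:45.
Beatriz ∩ Wei ∩ Arjun ∩ Bianca ∩ Lila ∩ Keanu ∩ Hamid: 09:30-09:45, 11:00-12:15, 14:15-15:15, 16:30-16:45.
So the common availability across everyone is 09:30-09:45, 11:00-12:15, 14:15-15:15, 16:30-16:45.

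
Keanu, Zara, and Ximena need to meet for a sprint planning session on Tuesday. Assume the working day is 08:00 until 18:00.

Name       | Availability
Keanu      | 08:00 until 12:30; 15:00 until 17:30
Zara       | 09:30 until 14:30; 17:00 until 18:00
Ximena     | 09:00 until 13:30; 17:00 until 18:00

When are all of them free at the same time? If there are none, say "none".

Keanu ∩ Zara: 09:30-12:30, 17:00-17:30.
Keanu ∩ Zara ∩ Ximena: 09:30-12:30, 17:00-17:30.

09:30-12:30, 17:00-17:30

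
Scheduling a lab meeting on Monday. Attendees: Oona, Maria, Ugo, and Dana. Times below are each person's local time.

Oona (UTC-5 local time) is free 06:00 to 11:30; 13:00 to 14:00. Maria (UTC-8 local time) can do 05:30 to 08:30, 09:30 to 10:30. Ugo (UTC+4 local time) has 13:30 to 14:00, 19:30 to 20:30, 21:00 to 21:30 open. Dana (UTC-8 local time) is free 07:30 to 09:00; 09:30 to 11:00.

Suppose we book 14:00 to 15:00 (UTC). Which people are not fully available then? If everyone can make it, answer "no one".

Oona in UTC: 11:00-16:30, 18:00-19:00 (add 5h to convert from UTC-5).
Maria in UTC: 13:30-16:30, 17:30-18:30 (add 8h to convert from UTC-8).
Ugo in UTC: 09:30-10:00, 15:30-16:30, 17:00-17:30 (subtract 4h to convert from UTC+4).
Dana in UTC: 15:30-17:00, 17:30-19:00 (add 8h to convert from UTC-8).
Oona: free for 14:00-15:00. Maria: free for 14:00-15:00. Ugo: not fully free for 14:00-15:00. Dana: not fully free for 14:00-15:00.

Dana, Ugo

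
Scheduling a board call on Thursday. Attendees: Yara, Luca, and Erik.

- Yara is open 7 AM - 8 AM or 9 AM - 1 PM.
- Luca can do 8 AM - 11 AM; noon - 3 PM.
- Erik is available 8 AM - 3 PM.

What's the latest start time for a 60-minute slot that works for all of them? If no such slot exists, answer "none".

12:00

Yara ∩ Luca: 09:00-11:00, 12:00-13:00.
Yara ∩ Luca ∩ Erik: 09:00-11:00, 12:00-13:00.
The last common window of at least 60 minutes is 12:00-13:00; a 60-minute meeting can start as late as 12:00 and still end by 13:00.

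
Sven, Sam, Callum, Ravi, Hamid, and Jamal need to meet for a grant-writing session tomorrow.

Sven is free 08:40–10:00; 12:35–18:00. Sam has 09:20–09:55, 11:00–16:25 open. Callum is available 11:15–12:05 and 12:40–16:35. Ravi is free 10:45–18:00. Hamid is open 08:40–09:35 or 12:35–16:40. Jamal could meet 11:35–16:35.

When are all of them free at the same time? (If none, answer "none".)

12:40-16:25

Sven ∩ Sam: 09:20-09:55, 12:35-16:25.
Sven ∩ Sam ∩ Callum: 12:40-16:25.
Sven ∩ Sam ∩ Callum ∩ Ravi: 12:40-16:25.
Sven ∩ Sam ∩ Callum ∩ Ravi ∩ Hamid: 12:40-16:25.
Sven ∩ Sam ∩ Callum ∩ Ravi ∩ Hamid ∩ Jamal: 12:40-16:25.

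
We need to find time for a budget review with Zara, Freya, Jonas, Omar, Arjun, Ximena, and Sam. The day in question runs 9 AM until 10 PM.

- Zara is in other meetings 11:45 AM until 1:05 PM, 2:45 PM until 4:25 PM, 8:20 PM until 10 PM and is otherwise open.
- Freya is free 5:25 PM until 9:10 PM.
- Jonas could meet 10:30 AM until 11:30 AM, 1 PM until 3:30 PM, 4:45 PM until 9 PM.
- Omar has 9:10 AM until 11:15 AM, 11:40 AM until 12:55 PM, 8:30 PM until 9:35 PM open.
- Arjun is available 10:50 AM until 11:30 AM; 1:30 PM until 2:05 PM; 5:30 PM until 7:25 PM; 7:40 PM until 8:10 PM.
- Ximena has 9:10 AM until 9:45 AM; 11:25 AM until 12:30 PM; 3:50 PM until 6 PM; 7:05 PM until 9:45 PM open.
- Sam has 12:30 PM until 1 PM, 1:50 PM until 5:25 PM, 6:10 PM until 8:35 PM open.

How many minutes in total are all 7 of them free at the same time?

Zara free: 09:00-11:45, 13:05-14:45, 16:25-20:20 (invert busy blocks within the working day).
Freya free: 17:25-21:10.
Jonas free: 10:30-11:30, 13:00-15:30, 16:45-21:00.
Omar free: 09:10-11:15, 11:40-12:55, 20:30-21:35.
Arjun free: 10:50-11:30, 13:30-14:05, 17:30-19:25, 19:40-20:10.
Ximena free: 09:10-09:45, 11:25-12:30, 15:50-18:00, 19:05-21:45.
Sam free: 12:30-13:00, 13:50-17:25, 18:10-20:35.
Zara ∩ Freya: 17:25-20:20.
Zara ∩ Freya ∩ Jonas: 17:25-20:20.
Zara ∩ Freya ∩ Jonas ∩ Omar: ∅.
Zara ∩ Freya ∩ Jonas ∩ Omar ∩ Arjun: ∅.
Zara ∩ Freya ∩ Jonas ∩ Omar ∩ Arjun ∩ Ximena: ∅.
Zara ∩ Freya ∩ Jonas ∩ Omar ∩ Arjun ∩ Ximena ∩ Sam: ∅.
There is no time when everyone is free.
There is no common window, so the total is 0 minutes.

0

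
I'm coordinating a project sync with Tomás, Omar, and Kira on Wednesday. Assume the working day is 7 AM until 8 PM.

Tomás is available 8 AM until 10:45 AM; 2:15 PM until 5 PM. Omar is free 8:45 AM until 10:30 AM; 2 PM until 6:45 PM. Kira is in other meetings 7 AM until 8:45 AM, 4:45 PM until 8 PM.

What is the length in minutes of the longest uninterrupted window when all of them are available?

Tomás free: 08:00-10:45, 14:15-17:00.
Omar free: 08:45-10:30, 14:00-18:45.
Kira free: 08:45-16:45 (invert busy blocks within the working day).
Tomás ∩ Omar: 08:45-10:30, 14:15-17:00.
Tomás ∩ Omar ∩ Kira: 08:45-10:30, 14:15-16:45.
The longest is 14:15-16:45 at 150 minutes.

150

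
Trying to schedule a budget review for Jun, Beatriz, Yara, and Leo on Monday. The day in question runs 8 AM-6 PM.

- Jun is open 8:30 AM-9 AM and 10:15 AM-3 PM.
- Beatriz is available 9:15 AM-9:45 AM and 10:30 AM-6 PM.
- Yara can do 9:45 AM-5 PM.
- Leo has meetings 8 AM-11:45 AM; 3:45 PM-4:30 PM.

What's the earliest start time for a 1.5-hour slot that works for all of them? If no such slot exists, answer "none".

11:45

Jun free: 08:30-09:00, 10:15-15:00.
Beatriz free: 09:15-09:45, 10:30-18:00.
Yara free: 09:45-17:00.
Leo free: 11:45-15:45, 16:30-18:00 (invert busy blocks within the working day).
Jun ∩ Beatriz: 10:30-15:00.
Jun ∩ Beatriz ∩ Yara: 10:30-15:00.
Jun ∩ Beatriz ∩ Yara ∩ Leo: 11:45-15:00.
So the common availability across everyone is 11:45-15:00.
The first common window of at least 90 minutes is 11:45-15:00, so the earliest start is 11:45.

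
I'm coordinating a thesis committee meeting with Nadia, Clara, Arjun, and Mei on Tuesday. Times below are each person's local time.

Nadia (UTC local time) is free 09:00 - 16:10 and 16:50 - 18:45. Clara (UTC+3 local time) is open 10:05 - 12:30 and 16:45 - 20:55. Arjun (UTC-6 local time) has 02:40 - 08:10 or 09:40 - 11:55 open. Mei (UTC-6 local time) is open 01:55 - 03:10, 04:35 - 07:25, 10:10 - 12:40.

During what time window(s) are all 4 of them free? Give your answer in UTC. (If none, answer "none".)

09:00-09:10, 16:50-17:55

Nadia in UTC: 09:00-16:10, 16:50-18:45.
Clara in UTC: 07:05-09:30, 13:45-17:55 (subtract 3h to convert from UTC+3).
Arjun in UTC: 08:40-14:10, 15:40-17:55 (add 6h to convert from UTC-6).
Mei in UTC: 07:55-09:10, 10:35-13:25, 16:10-18:40 (add 6h to convert from UTC-6).
Nadia ∩ Clara: 09:00-09:30, 13:45-16:10, 16:50-17:55.
Nadia ∩ Clara ∩ Arjun: 09:00-09:30, 13:45-14:10, 15:40-16:10, 16:50-17:55.
Nadia ∩ Clara ∩ Arjun ∩ Mei: 09:00-09:10, 16:50-17:55.
Those are the intersection windows.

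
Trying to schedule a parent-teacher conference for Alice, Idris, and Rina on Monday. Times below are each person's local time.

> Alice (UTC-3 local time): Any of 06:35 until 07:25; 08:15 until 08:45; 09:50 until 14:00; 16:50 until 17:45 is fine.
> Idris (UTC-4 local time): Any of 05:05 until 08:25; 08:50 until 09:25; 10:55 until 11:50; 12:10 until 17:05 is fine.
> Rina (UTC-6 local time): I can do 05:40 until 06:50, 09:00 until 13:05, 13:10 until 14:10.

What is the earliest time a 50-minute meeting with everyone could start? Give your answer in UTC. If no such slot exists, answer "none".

Alice in UTC: 09:35-10:25, 11:15-11:45, 12:50-17:00, 19:50-20:45 (add 3h to convert from UTC-3).
Idris in UTC: 09:05-12:25, 12:50-13:25, 14:55-15:50, 16:10-21:05 (add 4h to convert from UTC-4).
Rina in UTC: 11:40-12:50, 15:00-19:05, 19:10-20:10 (add 6h to convert from UTC-6).
Alice ∩ Idris: 09:35-10:25, 11:15-11:45, 12:50-13:25, 14:55-15:50, 16:10-17:00, 19:50-20:45.
Alice ∩ Idris ∩ Rina: 11:40-11:45, 15:00-15:50, 16:10-17:00, 19:50-20:10.
The first common window of at least 50 minutes is 15:00-15:50, so the earliest start is 15:00.

15:00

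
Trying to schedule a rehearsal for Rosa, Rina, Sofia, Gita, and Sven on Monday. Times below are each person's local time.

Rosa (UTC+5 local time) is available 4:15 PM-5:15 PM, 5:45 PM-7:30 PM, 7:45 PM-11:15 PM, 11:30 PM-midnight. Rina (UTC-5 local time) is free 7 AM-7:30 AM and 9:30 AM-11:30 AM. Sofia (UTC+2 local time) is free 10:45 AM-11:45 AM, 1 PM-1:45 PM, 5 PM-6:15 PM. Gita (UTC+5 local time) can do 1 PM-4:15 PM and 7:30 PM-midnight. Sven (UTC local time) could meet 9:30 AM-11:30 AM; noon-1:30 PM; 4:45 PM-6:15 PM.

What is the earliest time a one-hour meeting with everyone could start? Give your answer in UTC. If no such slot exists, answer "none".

Rosa in UTC: 11:15-12:15, 12:45-14:30, 14:45-18:15, 18:30-19:00 (subtract 5h to convert from UTC+5).
Rina in UTC: 12:00-12:30, 14:30-16:30 (add 5h to convert from UTC-5).
Sofia in UTC: 08:45-09:45, 11:00-11:45, 15:00-16:15 (subtract 2h to convert from UTC+2).
Gita in UTC: 08:00-11:15, 14:30-19:00 (subtract 5h to convert from UTC+5).
Sven in UTC: 09:30-11:30, 12:00-13:30, 16:45-18:15.
Rosa ∩ Rina: 12:00-12:15, 14:45-16:30.
Rosa ∩ Rina ∩ Sofia: 15:00-16:15.
Rosa ∩ Rina ∩ Sofia ∩ Gita: 15:00-16:15.
Rosa ∩ Rina ∩ Sofia ∩ Gita ∩ Sven: ∅.
There is no time when everyone is free.
No common window is at least 60 minutes long.

none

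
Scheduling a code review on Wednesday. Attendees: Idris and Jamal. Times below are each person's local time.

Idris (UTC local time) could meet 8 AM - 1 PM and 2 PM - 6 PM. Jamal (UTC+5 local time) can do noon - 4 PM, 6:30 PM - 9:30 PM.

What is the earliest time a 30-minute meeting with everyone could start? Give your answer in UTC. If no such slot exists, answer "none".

Idris in UTC: 08:00-13:00, 14:00-18:00.
Jamal in UTC: 07:00-11:00, 13:30-16:30 (subtract 5h to convert from UTC+5).
Idris ∩ Jamal: 08:00-11:00, 14:00-16:30.
So the common availability across everyone is 08:00-11:00, 14:00-16:30.
The first common window of at least 30 minutes is 08:00-11:00, so the earliest start is 08:00.

08:00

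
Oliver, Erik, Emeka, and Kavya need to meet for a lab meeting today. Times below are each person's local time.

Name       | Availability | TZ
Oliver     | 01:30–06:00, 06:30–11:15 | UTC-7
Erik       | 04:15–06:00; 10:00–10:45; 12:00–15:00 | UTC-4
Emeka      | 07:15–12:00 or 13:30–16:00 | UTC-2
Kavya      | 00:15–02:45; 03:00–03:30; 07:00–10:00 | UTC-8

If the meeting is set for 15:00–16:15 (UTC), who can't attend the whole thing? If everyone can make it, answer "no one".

Emeka, Erik

Oliver in UTC: 08:30-13:00, 13:30-18:15 (add 7h to convert from UTC-7).
Erik in UTC: 08:15-10:00, 14:00-14:45, 16:00-19:00 (add 4h to convert from UTC-4).
Emeka in UTC: 09:15-14:00, 15:30-18:00 (add 2h to convert from UTC-2).
Kavya in UTC: 08:15-10:45, 11:00-11:30, 15:00-18:00 (add 8h to convert from UTC-8).
Oliver: free for 15:00-16:15. Erik: not fully free for 15:00-16:15. Emeka: not fully free for 15:00-16:15. Kavya: free for 15:00-16:15.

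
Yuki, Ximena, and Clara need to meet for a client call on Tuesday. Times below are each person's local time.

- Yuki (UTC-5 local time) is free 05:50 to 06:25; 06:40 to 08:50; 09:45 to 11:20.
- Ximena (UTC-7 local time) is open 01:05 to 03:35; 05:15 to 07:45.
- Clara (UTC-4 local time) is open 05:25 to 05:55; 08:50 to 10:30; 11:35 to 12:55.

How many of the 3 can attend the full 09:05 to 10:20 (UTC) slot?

Yuki in UTC: 10:50-11:25, 11:40-13:50, 14:45-16:20 (add 5h to convert from UTC-5).
Ximena in UTC: 08:05-10:35, 12:15-14:45 (add 7h to convert from UTC-7).
Clara in UTC: 09:25-09:55, 12:50-14:30, 15:35-16:55 (add 4h to convert from UTC-4).
Ximena can make the full 09:05-10:20 slot — that's 1.

1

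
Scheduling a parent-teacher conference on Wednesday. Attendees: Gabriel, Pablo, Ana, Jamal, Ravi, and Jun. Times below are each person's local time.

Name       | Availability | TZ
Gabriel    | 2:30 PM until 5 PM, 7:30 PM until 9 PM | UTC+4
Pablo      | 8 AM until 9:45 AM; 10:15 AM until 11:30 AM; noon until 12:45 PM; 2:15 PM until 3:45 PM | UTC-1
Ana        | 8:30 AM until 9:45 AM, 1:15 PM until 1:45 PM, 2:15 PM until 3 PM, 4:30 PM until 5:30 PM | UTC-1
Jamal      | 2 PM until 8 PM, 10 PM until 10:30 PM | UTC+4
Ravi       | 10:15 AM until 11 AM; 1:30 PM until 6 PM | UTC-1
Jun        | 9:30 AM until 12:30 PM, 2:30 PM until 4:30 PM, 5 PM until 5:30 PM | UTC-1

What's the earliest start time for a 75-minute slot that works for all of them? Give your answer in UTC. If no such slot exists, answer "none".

none

Gabriel in UTC: 10:30-13:00, 15:30-17:00 (subtract 4h to convert from UTC+4).
Pablo in UTC: 09:00-10:45, 11:15-12:30, 13:00-13:45, 15:15-16:45 (add 1h to convert from UTC-1).
Ana in UTC: 09:30-10:45, 14:15-14:45, 15:15-16:00, 17:30-18:30 (add 1h to convert from UTC-1).
Jamal in UTC: 10:00-16:00, 18:00-18:30 (subtract 4h to convert from UTC+4).
Ravi in UTC: 11:15-12:00, 14:30-19:00 (add 1h to convert from UTC-1).
Jun in UTC: 10:30-13:30, 15:30-17:30, 18:00-18:30 (add 1h to convert from UTC-1).
Gabriel ∩ Pablo: 10:30-10:45, 11:15-12:30, 15:30-16:45.
Gabriel ∩ Pablo ∩ Ana: 10:30-10:45, 15:30-16:00.
Gabriel ∩ Pablo ∩ Ana ∩ Jamal: 10:30-10:45, 15:30-16:00.
Gabriel ∩ Pablo ∩ Ana ∩ Jamal ∩ Ravi: 15:30-16:00.
Gabriel ∩ Pablo ∩ Ana ∩ Jamal ∩ Ravi ∩ Jun: 15:30-16:00.
No common window is at least 75 minutes long.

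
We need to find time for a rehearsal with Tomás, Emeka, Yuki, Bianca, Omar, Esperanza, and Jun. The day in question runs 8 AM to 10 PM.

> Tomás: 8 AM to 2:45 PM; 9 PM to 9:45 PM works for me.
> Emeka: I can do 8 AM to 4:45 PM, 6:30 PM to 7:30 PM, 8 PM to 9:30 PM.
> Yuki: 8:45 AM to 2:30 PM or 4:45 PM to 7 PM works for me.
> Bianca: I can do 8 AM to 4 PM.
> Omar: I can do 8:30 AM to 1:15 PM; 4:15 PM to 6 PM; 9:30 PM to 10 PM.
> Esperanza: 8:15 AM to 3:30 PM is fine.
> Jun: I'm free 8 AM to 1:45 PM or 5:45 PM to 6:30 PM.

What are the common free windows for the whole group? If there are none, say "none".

Tomás ∩ Emeka: 08:00-14:45, 21:00-21:30.
Tomás ∩ Emeka ∩ Yuki: 08:45-14:30.
Tomás ∩ Emeka ∩ Yuki ∩ Bianca: 08:45-14:30.
Tomás ∩ Emeka ∩ Yuki ∩ Bianca ∩ Omar: 08:45-13:15.
Tomás ∩ Emeka ∩ Yuki ∩ Bianca ∩ Omar ∩ Esperanza: 08:45-13:15.
Tomás ∩ Emeka ∩ Yuki ∩ Bianca ∩ Omar ∩ Esperanza ∩ Jun: 08:45-13:15.
So the common availability across everyone is 08:45-13:15.

08:45-13:15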